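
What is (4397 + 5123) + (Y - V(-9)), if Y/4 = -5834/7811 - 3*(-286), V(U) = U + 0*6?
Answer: 101215035/7811 ≈ 12958.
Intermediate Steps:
V(U) = U (V(U) = U + 0 = U)
Y = 26784016/7811 (Y = 4*(-5834/7811 - 3*(-286)) = 4*(-5834*1/7811 + 858) = 4*(-5834/7811 + 858) = 4*(6696004/7811) = 26784016/7811 ≈ 3429.0)
(4397 + 5123) + (Y - V(-9)) = (4397 + 5123) + (26784016/7811 - 1*(-9)) = 9520 + (26784016/7811 + 9) = 9520 + 26854315/7811 = 101215035/7811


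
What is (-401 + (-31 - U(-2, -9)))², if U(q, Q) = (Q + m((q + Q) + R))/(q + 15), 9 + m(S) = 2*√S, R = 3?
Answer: 31337572/169 + 44784*I*√2/169 ≈ 1.8543e+5 + 374.76*I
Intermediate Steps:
m(S) = -9 + 2*√S
U(q, Q) = (-9 + Q + 2*√(3 + Q + q))/(15 + q) (U(q, Q) = (Q + (-9 + 2*√((q + Q) + 3)))/(q + 15) = (Q + (-9 + 2*√((Q + q) + 3)))/(15 + q) = (Q + (-9 + 2*√(3 + Q + q)))/(15 + q) = (-9 + Q + 2*√(3 + Q + q))/(15 + q))
(-401 + (-31 - U(-2, -9)))² = (-401 + (-31 - (-9 - 9 + 2*√(3 - 9 - 2))/(15 - 2)))² = (-401 + (-31 - (-9 - 9 + 2*√(-8))/13))² = (-401 + (-31 - (-9 - 9 + 2*(2*I*√2))/13))² = (-401 + (-31 - (-9 - 9 + 4*I*√2)/13))² = (-401 + (-31 - (-18 + 4*I*√2)/13))² = (-401 + (-31 - (-18/13 + 4*I*√2/13)))² = (-401 + (-31 + (18/13 - 4*I*√2/13)))² = (-401 + (-385/13 - 4*I*√2/13))² = (-5598/13 - 4*I*√2/13)²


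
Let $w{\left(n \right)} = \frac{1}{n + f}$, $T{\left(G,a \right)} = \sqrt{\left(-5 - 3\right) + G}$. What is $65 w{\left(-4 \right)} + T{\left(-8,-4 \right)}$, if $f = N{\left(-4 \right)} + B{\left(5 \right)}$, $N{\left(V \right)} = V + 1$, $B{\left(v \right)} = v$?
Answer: $- \frac{65}{2} + 4 i \approx -32.5 + 4.0 i$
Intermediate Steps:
$T{\left(G,a \right)} = \sqrt{-8 + G}$ ($T{\left(G,a \right)} = \sqrt{\left(-5 - 3\right) + G} = \sqrt{-8 + G}$)
$N{\left(V \right)} = 1 + V$
$f = 2$ ($f = \left(1 - 4\right) + 5 = -3 + 5 = 2$)
$w{\left(n \right)} = \frac{1}{2 + n}$ ($w{\left(n \right)} = \frac{1}{n + 2} = \frac{1}{2 + n}$)
$65 w{\left(-4 \right)} + T{\left(-8,-4 \right)} = \frac{65}{2 - 4} + \sqrt{-8 - 8} = \frac{65}{-2} + \sqrt{-16} = 65 \left(- \frac{1}{2}\right) + 4 i = - \frac{65}{2} + 4 i$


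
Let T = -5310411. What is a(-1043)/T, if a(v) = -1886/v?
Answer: -1886/5538758673 ≈ -3.4051e-7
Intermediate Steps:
a(-1043)/T = -1886/(-1043)/(-5310411) = -1886*(-1/1043)*(-1/5310411) = (1886/1043)*(-1/5310411) = -1886/5538758673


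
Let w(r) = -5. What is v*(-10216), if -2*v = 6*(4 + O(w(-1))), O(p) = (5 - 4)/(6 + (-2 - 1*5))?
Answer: 91944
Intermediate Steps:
O(p) = -1 (O(p) = 1/(6 + (-2 - 5)) = 1/(6 - 7) = 1/(-1) = 1*(-1) = -1)
v = -9 (v = -3*(4 - 1) = -3*3 = -1/2*18 = -9)
v*(-10216) = -9*(-10216) = 91944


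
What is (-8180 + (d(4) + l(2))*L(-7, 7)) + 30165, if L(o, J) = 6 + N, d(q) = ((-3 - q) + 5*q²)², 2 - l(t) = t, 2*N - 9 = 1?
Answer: 80604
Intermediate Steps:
N = 5 (N = 9/2 + (½)*1 = 9/2 + ½ = 5)
l(t) = 2 - t
d(q) = (-3 - q + 5*q²)²
L(o, J) = 11 (L(o, J) = 6 + 5 = 11)
(-8180 + (d(4) + l(2))*L(-7, 7)) + 30165 = (-8180 + ((3 + 4 - 5*4²)² + (2 - 1*2))*11) + 30165 = (-8180 + ((3 + 4 - 5*16)² + (2 - 2))*11) + 30165 = (-8180 + ((3 + 4 - 80)² + 0)*11) + 30165 = (-8180 + ((-73)² + 0)*11) + 30165 = (-8180 + (5329 + 0)*11) + 30165 = (-8180 + 5329*11) + 30165 = (-8180 + 58619) + 30165 = 50439 + 30165 = 80604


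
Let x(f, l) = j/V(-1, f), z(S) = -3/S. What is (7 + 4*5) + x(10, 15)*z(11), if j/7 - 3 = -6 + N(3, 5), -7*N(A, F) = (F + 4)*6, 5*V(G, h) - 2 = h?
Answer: 1563/44 ≈ 35.523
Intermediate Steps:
V(G, h) = 2/5 + h/5
N(A, F) = -24/7 - 6*F/7 (N(A, F) = -(F + 4)*6/7 = -(4 + F)*6/7 = -(24 + 6*F)/7 = -24/7 - 6*F/7)
j = -75 (j = 21 + 7*(-6 + (-24/7 - 6/7*5)) = 21 + 7*(-6 + (-24/7 - 30/7)) = 21 + 7*(-6 - 54/7) = 21 + 7*(-96/7) = 21 - 96 = -75)
x(f, l) = -75/(2/5 + f/5)
(7 + 4*5) + x(10, 15)*z(11) = (7 + 4*5) + (-375/(2 + 10))*(-3/11) = (7 + 20) + (-375/12)*(-3*1/11) = 27 - 375*1/12*(-3/11) = 27 - 125/4*(-3/11) = 27 + 375/44 = 1563/44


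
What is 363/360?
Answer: 121/120 ≈ 1.0083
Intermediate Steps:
363/360 = (1/360)*363 = 121/120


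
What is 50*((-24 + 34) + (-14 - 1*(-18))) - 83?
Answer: 617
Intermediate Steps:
50*((-24 + 34) + (-14 - 1*(-18))) - 83 = 50*(10 + (-14 + 18)) - 83 = 50*(10 + 4) - 83 = 50*14 - 83 = 700 - 83 = 617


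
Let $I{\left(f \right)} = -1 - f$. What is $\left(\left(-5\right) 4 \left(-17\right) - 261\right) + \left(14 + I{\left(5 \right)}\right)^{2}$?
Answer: $143$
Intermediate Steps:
$\left(\left(-5\right) 4 \left(-17\right) - 261\right) + \left(14 + I{\left(5 \right)}\right)^{2} = \left(\left(-5\right) 4 \left(-17\right) - 261\right) + \left(14 - 6\right)^{2} = \left(\left(-20\right) \left(-17\right) - 261\right) + \left(14 - 6\right)^{2} = \left(340 - 261\right) + \left(14 - 6\right)^{2} = 79 + 8^{2} = 79 + 64 = 143$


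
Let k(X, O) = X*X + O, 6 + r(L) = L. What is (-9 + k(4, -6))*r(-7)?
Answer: -13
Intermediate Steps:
r(L) = -6 + L
k(X, O) = O + X**2 (k(X, O) = X**2 + O = O + X**2)
(-9 + k(4, -6))*r(-7) = (-9 + (-6 + 4**2))*(-6 - 7) = (-9 + (-6 + 16))*(-13) = (-9 + 10)*(-13) = 1*(-13) = -13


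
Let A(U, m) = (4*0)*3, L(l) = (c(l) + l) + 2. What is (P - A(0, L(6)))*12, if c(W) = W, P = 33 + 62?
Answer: 1140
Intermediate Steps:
P = 95
L(l) = 2 + 2*l (L(l) = (l + l) + 2 = 2*l + 2 = 2 + 2*l)
A(U, m) = 0 (A(U, m) = 0*3 = 0)
(P - A(0, L(6)))*12 = (95 - 1*0)*12 = (95 + 0)*12 = 95*12 = 1140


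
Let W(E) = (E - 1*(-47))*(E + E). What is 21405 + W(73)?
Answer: 38925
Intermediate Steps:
W(E) = 2*E*(47 + E) (W(E) = (E + 47)*(2*E) = (47 + E)*(2*E) = 2*E*(47 + E))
21405 + W(73) = 21405 + 2*73*(47 + 73) = 21405 + 2*73*120 = 21405 + 17520 = 38925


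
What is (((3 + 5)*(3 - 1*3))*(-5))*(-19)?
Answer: 0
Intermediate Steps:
(((3 + 5)*(3 - 1*3))*(-5))*(-19) = ((8*(3 - 3))*(-5))*(-19) = ((8*0)*(-5))*(-19) = (0*(-5))*(-19) = 0*(-19) = 0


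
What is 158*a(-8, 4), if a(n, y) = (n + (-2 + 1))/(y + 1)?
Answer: -1422/5 ≈ -284.40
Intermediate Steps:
a(n, y) = (-1 + n)/(1 + y) (a(n, y) = (n - 1)/(1 + y) = (-1 + n)/(1 + y))
158*a(-8, 4) = 158*((-1 - 8)/(1 + 4)) = 158*(-9/5) = -1422/5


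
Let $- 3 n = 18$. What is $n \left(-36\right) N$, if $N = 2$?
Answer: $432$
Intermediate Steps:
$n = -6$ ($n = \left(- \frac{1}{3}\right) 18 = -6$)
$n \left(-36\right) N = \left(-6\right) \left(-36\right) 2 = 216 \cdot 2 = 432$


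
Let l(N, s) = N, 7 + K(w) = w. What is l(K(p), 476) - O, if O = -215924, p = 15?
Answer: 215932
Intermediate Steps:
K(w) = -7 + w
l(K(p), 476) - O = (-7 + 15) - 1*(-215924) = 8 + 215924 = 215932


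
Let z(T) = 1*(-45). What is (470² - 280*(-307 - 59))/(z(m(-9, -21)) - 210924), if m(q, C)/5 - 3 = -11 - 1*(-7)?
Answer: -323380/210969 ≈ -1.5328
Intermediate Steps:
m(q, C) = -5 (m(q, C) = 15 + 5*(-11 - 1*(-7)) = 15 + 5*(-11 + 7) = 15 + 5*(-4) = 15 - 20 = -5)
z(T) = -45
(470² - 280*(-307 - 59))/(z(m(-9, -21)) - 210924) = (470² - 280*(-307 - 59))/(-45 - 210924) = (220900 - 280*(-366))/(-210969) = (220900 + 102480)*(-1/210969) = 323380*(-1/210969) = -323380/210969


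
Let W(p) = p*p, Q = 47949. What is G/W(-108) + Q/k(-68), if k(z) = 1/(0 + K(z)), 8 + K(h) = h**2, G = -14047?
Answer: 2581623245729/11664 ≈ 2.2133e+8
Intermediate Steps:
W(p) = p**2
K(h) = -8 + h**2
k(z) = 1/(-8 + z**2) (k(z) = 1/(0 + (-8 + z**2)) = 1/(-8 + z**2))
G/W(-108) + Q/k(-68) = -14047/((-108)**2) + 47949/(1/(-8 + (-68)**2)) = -14047/11664 + 47949/(1/(-8 + 4624)) = -14047*1/11664 + 47949/(1/4616) = -14047/11664 + 47949/(1/4616) = -14047/11664 + 47949*4616 = -14047/11664 + 221332584 = 2581623245729/11664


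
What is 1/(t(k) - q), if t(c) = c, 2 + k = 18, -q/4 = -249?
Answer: -1/980 ≈ -0.0010204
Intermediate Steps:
q = 996 (q = -4*(-249) = 996)
k = 16 (k = -2 + 18 = 16)
1/(t(k) - q) = 1/(16 - 1*996) = 1/(16 - 996) = 1/(-980) = -1/980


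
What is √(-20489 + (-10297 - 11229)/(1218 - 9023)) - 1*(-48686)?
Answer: 48686 + I*√1247981403795/7805 ≈ 48686.0 + 143.13*I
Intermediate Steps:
√(-20489 + (-10297 - 11229)/(1218 - 9023)) - 1*(-48686) = √(-20489 - 21526/(-7805)) + 48686 = √(-20489 - 21526*(-1/7805)) + 48686 = √(-20489 + 21526/7805) + 48686 = √(-159895119/7805) + 48686 = I*√1247981403795/7805 + 48686 = 48686 + I*√1247981403795/7805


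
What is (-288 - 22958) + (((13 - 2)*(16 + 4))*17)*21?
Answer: 55294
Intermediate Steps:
(-288 - 22958) + (((13 - 2)*(16 + 4))*17)*21 = -23246 + ((11*20)*17)*21 = -23246 + (220*17)*21 = -23246 + 3740*21 = -23246 + 78540 = 55294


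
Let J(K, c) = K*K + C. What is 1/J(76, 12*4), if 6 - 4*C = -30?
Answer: 1/5785 ≈ 0.00017286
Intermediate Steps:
C = 9 (C = 3/2 - ¼*(-30) = 3/2 + 15/2 = 9)
J(K, c) = 9 + K² (J(K, c) = K*K + 9 = K² + 9 = 9 + K²)
1/J(76, 12*4) = 1/(9 + 76²) = 1/(9 + 5776) = 1/5785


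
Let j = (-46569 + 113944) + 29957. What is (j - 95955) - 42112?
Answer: -40735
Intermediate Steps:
j = 97332 (j = 67375 + 29957 = 97332)
(j - 95955) - 42112 = (97332 - 95955) - 42112 = 1377 - 42112 = -40735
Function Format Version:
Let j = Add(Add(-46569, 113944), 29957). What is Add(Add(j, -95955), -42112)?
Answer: -40735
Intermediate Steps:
j = 97332 (j = Add(67375, 29957) = 97332)
Add(Add(j, -95955), -42112) = Add(Add(97332, -95955), -42112) = Add(1377, -42112) = -40735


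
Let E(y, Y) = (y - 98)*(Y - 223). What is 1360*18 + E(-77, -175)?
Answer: 94130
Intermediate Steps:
E(y, Y) = (-223 + Y)*(-98 + y) (E(y, Y) = (-98 + y)*(-223 + Y) = (-223 + Y)*(-98 + y))
1360*18 + E(-77, -175) = 1360*18 + (21854 - 223*(-77) - 98*(-175) - 175*(-77)) = 24480 + (21854 + 17171 + 17150 + 13475) = 24480 + 69650 = 94130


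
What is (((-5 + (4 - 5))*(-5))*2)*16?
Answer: 960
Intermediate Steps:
(((-5 + (4 - 5))*(-5))*2)*16 = (((-5 - 1)*(-5))*2)*16 = (-6*(-5)*2)*16 = (30*2)*16 = 60*16 = 960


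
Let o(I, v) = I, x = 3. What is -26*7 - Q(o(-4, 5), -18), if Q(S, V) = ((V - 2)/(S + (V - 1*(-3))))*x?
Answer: -3518/19 ≈ -185.16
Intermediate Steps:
Q(S, V) = 3*(-2 + V)/(3 + S + V) (Q(S, V) = ((V - 2)/(S + (V - 1*(-3))))*3 = ((-2 + V)/(S + (V + 3)))*3 = ((-2 + V)/(S + (3 + V)))*3 = ((-2 + V)/(3 + S + V))*3 = 3*(-2 + V)/(3 + S + V))
-26*7 - Q(o(-4, 5), -18) = -26*7 - 3*(-2 - 18)/(3 - 4 - 18) = -182 - 3*(-20)/(-19) = -182 - 3*(-1)*(-20)/19 = -182 - 1*60/19 = -182 - 60/19 = -3518/19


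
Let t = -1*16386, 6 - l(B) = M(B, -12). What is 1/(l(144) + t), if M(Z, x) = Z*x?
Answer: -1/14652 ≈ -6.8250e-5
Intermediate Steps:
l(B) = 6 + 12*B (l(B) = 6 - B*(-12) = 6 - (-12)*B = 6 + 12*B)
t = -16386
1/(l(144) + t) = 1/((6 + 12*144) - 16386) = 1/((6 + 1728) - 16386) = 1/(1734 - 16386) = 1/(-14652) = -1/14652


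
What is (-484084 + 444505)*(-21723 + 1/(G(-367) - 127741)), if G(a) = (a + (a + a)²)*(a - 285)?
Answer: 301916192438742252/351157369 ≈ 8.5977e+8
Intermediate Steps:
G(a) = (-285 + a)*(a + 4*a²) (G(a) = (a + (2*a)²)*(-285 + a) = (a + 4*a²)*(-285 + a) = (-285 + a)*(a + 4*a²))
(-484084 + 444505)*(-21723 + 1/(G(-367) - 127741)) = (-484084 + 444505)*(-21723 + 1/(-367*(-285 - 1139*(-367) + 4*(-367)²) - 127741)) = -39579*(-21723 + 1/(-367*(-285 + 418013 + 4*134689) - 127741)) = -39579*(-21723 + 1/(-367*(-285 + 418013 + 538756) - 127741)) = -39579*(-21723 + 1/(-367*956484 - 127741)) = -39579*(-21723 + 1/(-351029628 - 127741)) = -39579*(-21723 + 1/(-351157369)) = -39579*(-21723 - 1/351157369) = -39579*(-7628191526788/351157369) = 301916192438742252/351157369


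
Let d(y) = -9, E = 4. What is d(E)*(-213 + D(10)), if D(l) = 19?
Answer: 1746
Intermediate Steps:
d(E)*(-213 + D(10)) = -9*(-213 + 19) = -9*(-194) = 1746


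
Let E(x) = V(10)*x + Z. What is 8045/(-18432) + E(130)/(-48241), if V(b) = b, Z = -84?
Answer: -21605903/46798848 ≈ -0.46168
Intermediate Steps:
E(x) = -84 + 10*x (E(x) = 10*x - 84 = -84 + 10*x)
8045/(-18432) + E(130)/(-48241) = 8045/(-18432) + (-84 + 10*130)/(-48241) = 8045*(-1/18432) + (-84 + 1300)*(-1/48241) = -8045/18432 + 1216*(-1/48241) = -8045/18432 - 64/2539 = -21605903/46798848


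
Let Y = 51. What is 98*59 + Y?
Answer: 5833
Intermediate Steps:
98*59 + Y = 98*59 + 51 = 5782 + 51 = 5833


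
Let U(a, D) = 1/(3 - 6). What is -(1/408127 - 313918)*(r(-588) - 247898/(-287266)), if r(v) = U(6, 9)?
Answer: 1392305484831390/8374357913 ≈ 1.6626e+5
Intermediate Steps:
U(a, D) = -⅓ (U(a, D) = 1/(-3) = -⅓)
r(v) = -⅓
-(1/408127 - 313918)*(r(-588) - 247898/(-287266)) = -(1/408127 - 313918)*(-⅓ - 247898/(-287266)) = -(1/408127 - 313918)*(-⅓ - 247898*(-1/287266)) = -(-128118411585)*(-⅓ + 17707/20519)/408127 = -(-128118411585)*32602/(408127*61557) = -1*(-1392305484831390/8374357913) = 1392305484831390/8374357913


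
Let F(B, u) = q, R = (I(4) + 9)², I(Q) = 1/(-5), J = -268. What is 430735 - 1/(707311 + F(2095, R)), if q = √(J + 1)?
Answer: 215491918229608869/500288850988 + I*√267/500288850988 ≈ 4.3074e+5 + 3.2661e-11*I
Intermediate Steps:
I(Q) = -⅕
q = I*√267 (q = √(-268 + 1) = √(-267) = I*√267 ≈ 16.34*I)
R = 1936/25 (R = (-⅕ + 9)² = (44/5)² = 1936/25 ≈ 77.440)
F(B, u) = I*√267
430735 - 1/(707311 + F(2095, R)) = 430735 - 1/(707311 + I*√267)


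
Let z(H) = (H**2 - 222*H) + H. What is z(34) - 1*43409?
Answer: -49767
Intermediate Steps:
z(H) = H**2 - 221*H
z(34) - 1*43409 = 34*(-221 + 34) - 1*43409 = 34*(-187) - 43409 = -6358 - 43409 = -49767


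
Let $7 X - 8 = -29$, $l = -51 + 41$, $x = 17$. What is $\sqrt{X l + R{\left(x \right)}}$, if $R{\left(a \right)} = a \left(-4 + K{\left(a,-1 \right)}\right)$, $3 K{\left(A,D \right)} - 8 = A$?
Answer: $\frac{\sqrt{933}}{3} \approx 10.182$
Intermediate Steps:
$K{\left(A,D \right)} = \frac{8}{3} + \frac{A}{3}$
$l = -10$
$X = -3$ ($X = \frac{8}{7} + \frac{1}{7} \left(-29\right) = \frac{8}{7} - \frac{29}{7} = -3$)
$R{\left(a \right)} = a \left(- \frac{4}{3} + \frac{a}{3}\right)$ ($R{\left(a \right)} = a \left(-4 + \left(\frac{8}{3} + \frac{a}{3}\right)\right) = a \left(- \frac{4}{3} + \frac{a}{3}\right)$)
$\sqrt{X l + R{\left(x \right)}} = \sqrt{\left(-3\right) \left(-10\right) + \frac{1}{3} \cdot 17 \left(-4 + 17\right)} = \sqrt{30 + \frac{1}{3} \cdot 17 \cdot 13} = \sqrt{30 + \frac{221}{3}} = \sqrt{\frac{311}{3}} = \frac{\sqrt{933}}{3}$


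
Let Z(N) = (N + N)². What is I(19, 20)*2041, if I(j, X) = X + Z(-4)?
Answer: 171444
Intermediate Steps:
Z(N) = 4*N² (Z(N) = (2*N)² = 4*N²)
I(j, X) = 64 + X (I(j, X) = X + 4*(-4)² = X + 4*16 = X + 64 = 64 + X)
I(19, 20)*2041 = (64 + 20)*2041 = 84*2041 = 171444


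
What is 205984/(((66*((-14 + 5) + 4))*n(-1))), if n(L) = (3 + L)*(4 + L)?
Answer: -51496/495 ≈ -104.03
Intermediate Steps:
205984/(((66*((-14 + 5) + 4))*n(-1))) = 205984/(((66*((-14 + 5) + 4))*(12 + (-1)² + 7*(-1)))) = 205984/(((66*(-9 + 4))*(12 + 1 - 7))) = 205984/(((66*(-5))*6)) = 205984/((-330*6)) = 205984/(-1980) = 205984*(-1/1980) = -51496/495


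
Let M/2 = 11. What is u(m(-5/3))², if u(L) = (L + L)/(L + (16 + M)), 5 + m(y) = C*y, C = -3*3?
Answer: 25/144 ≈ 0.17361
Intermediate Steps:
M = 22 (M = 2*11 = 22)
C = -9
m(y) = -5 - 9*y
u(L) = 2*L/(38 + L) (u(L) = (L + L)/(L + (16 + 22)) = (2*L)/(L + 38) = (2*L)/(38 + L) = 2*L/(38 + L))
u(m(-5/3))² = (2*(-5 - (-45)/3)/(38 + (-5 - (-45)/3)))² = (2*(-5 - 9*(-5/3))/(38 + (-5 - 9*(-5/3))))² = (2*(-5 + 15)/(38 + (-5 + 15)))² = (2*10/(38 + 10))² = (2*10/48)² = (2*10*(1/48))² = (5/12)² = 25/144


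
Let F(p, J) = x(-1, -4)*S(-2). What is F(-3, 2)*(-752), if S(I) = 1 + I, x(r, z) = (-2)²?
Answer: 3008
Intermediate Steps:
x(r, z) = 4
F(p, J) = -4 (F(p, J) = 4*(1 - 2) = 4*(-1) = -4)
F(-3, 2)*(-752) = -4*(-752) = 3008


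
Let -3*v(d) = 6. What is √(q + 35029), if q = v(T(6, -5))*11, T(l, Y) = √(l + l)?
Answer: √35007 ≈ 187.10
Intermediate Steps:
T(l, Y) = √2*√l (T(l, Y) = √(2*l) = √2*√l)
v(d) = -2 (v(d) = -⅓*6 = -2)
q = -22 (q = -2*11 = -22)
√(q + 35029) = √(-22 + 35029) = √35007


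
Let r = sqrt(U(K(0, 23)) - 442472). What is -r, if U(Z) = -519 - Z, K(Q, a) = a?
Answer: -I*sqrt(443014) ≈ -665.59*I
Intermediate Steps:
r = I*sqrt(443014) (r = sqrt((-519 - 1*23) - 442472) = sqrt((-519 - 23) - 442472) = sqrt(-542 - 442472) = sqrt(-443014) = I*sqrt(443014) ≈ 665.59*I)
-r = -I*sqrt(443014)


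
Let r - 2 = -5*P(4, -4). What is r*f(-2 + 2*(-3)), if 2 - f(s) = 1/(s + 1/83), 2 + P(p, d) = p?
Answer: -11272/663 ≈ -17.001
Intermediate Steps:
P(p, d) = -2 + p
f(s) = 2 - 1/(1/83 + s) (f(s) = 2 - 1/(s + 1/83) = 2 - 1/(1/83 + s))
r = -8 (r = 2 - 5*(-2 + 4) = 2 - 5*2 = 2 - 10 = -8)
r*f(-2 + 2*(-3)) = -8*(-81 + 166*(-2 + 2*(-3)))/(1 + 83*(-2 + 2*(-3))) = -8*(-81 + 166*(-2 - 6))/(1 + 83*(-2 - 6)) = -8*(-81 + 166*(-8))/(1 + 83*(-8)) = -8*(-81 - 1328)/(1 - 664) = -8*(-1409)/(-663) = -(-8)*(-1409)/663 = -8*1409/663 = -11272/663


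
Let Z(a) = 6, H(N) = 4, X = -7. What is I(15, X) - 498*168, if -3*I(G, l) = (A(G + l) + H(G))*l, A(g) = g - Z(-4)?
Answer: -83650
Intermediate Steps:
A(g) = -6 + g (A(g) = g - 1*6 = g - 6 = -6 + g)
I(G, l) = -l*(-2 + G + l)/3 (I(G, l) = -((-6 + (G + l)) + 4)*l/3 = -((-6 + G + l) + 4)*l/3 = -(-2 + G + l)*l/3 = -l*(-2 + G + l)/3)
I(15, X) - 498*168 = (⅓)*(-7)*(2 - 1*15 - 1*(-7)) - 498*168 = (⅓)*(-7)*(2 - 15 + 7) - 83664 = (⅓)*(-7)*(-6) - 83664 = 14 - 83664 = -83650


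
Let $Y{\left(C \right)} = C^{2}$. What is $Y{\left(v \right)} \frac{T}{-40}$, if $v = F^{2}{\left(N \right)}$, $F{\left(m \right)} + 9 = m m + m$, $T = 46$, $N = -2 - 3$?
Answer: $- \frac{336743}{20} \approx -16837.0$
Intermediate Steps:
$N = -5$
$F{\left(m \right)} = -9 + m + m^{2}$ ($F{\left(m \right)} = -9 + \left(m m + m\right) = -9 + \left(m^{2} + m\right) = -9 + \left(m + m^{2}\right) = -9 + m + m^{2}$)
$v = 121$ ($v = \left(-9 - 5 + \left(-5\right)^{2}\right)^{2} = \left(-9 - 5 + 25\right)^{2} = 11^{2} = 121$)
$Y{\left(v \right)} \frac{T}{-40} = 121^{2} \frac{46}{-40} = 14641 \cdot 46 \left(- \frac{1}{40}\right) = 14641 \left(- \frac{23}{20}\right) = - \frac{336743}{20}$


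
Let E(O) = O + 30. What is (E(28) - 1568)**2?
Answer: 2280100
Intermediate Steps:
E(O) = 30 + O
(E(28) - 1568)**2 = ((30 + 28) - 1568)**2 = (58 - 1568)**2 = (-1510)**2 = 2280100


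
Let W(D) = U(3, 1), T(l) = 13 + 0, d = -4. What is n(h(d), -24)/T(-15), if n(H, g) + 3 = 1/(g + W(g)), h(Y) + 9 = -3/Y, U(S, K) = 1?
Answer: -70/299 ≈ -0.23411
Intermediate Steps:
T(l) = 13
W(D) = 1
h(Y) = -9 - 3/Y
n(H, g) = -3 + 1/(1 + g) (n(H, g) = -3 + 1/(g + 1) = -3 + 1/(1 + g))
n(h(d), -24)/T(-15) = ((-2 - 3*(-24))/(1 - 24))/13 = ((-2 + 72)/(-23))*(1/13) = -1/23*70*(1/13) = -70/23*1/13 = -70/299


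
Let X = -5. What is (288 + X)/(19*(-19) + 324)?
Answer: -283/37 ≈ -7.6487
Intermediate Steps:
(288 + X)/(19*(-19) + 324) = (288 - 5)/(19*(-19) + 324) = 283/(-361 + 324) = 283/(-37) = 283*(-1/37) = -283/37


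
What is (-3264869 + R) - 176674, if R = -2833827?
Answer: -6275370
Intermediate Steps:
(-3264869 + R) - 176674 = (-3264869 - 2833827) - 176674 = -6098696 - 176674 = -6275370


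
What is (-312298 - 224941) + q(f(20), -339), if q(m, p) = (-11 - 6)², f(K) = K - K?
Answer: -536950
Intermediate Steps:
f(K) = 0
q(m, p) = 289 (q(m, p) = (-17)² = 289)
(-312298 - 224941) + q(f(20), -339) = (-312298 - 224941) + 289 = -537239 + 289 = -536950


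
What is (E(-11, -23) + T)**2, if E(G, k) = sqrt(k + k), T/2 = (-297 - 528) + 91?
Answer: (1468 - I*sqrt(46))**2 ≈ 2.155e+6 - 1.991e+4*I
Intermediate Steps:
T = -1468 (T = 2*((-297 - 528) + 91) = 2*(-825 + 91) = 2*(-734) = -1468)
E(G, k) = sqrt(2)*sqrt(k) (E(G, k) = sqrt(2*k) = sqrt(2)*sqrt(k))
(E(-11, -23) + T)**2 = (sqrt(2)*sqrt(-23) - 1468)**2 = (sqrt(2)*(I*sqrt(23)) - 1468)**2 = (I*sqrt(46) - 1468)**2 = (-1468 + I*sqrt(46))**2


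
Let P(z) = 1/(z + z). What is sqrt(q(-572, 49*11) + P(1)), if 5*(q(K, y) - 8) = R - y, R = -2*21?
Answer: I*sqrt(10770)/10 ≈ 10.378*I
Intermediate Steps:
R = -42
q(K, y) = -2/5 - y/5 (q(K, y) = 8 + (-42 - y)/5 = 8 + (-42/5 - y/5) = -2/5 - y/5)
P(z) = 1/(2*z)
sqrt(q(-572, 49*11) + P(1)) = sqrt((-2/5 - 49*11/5) + (1/2)/1) = sqrt((-2/5 - 1/5*539) + (1/2)*1) = sqrt((-2/5 - 539/5) + 1/2) = sqrt(-541/5 + 1/2) = sqrt(-1077/10) = I*sqrt(10770)/10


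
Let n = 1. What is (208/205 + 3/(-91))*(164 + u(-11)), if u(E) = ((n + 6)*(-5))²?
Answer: 25436757/18655 ≈ 1363.5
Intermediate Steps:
u(E) = 1225 (u(E) = ((1 + 6)*(-5))² = (7*(-5))² = (-35)² = 1225)
(208/205 + 3/(-91))*(164 + u(-11)) = (208/205 + 3/(-91))*(164 + 1225) = (208*(1/205) + 3*(-1/91))*1389 = (208/205 - 3/91)*1389 = (18313/18655)*1389 = 25436757/18655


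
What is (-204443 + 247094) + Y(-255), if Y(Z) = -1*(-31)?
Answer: 42682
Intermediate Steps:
Y(Z) = 31
(-204443 + 247094) + Y(-255) = (-204443 + 247094) + 31 = 42651 + 31 = 42682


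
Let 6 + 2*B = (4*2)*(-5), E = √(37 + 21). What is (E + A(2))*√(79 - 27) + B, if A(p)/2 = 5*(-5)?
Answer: -23 + 2*√13*(-50 + √58) ≈ -328.64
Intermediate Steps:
A(p) = -50 (A(p) = 2*(5*(-5)) = 2*(-25) = -50)
E = √58 ≈ 7.6158
B = -23 (B = -3 + ((4*2)*(-5))/2 = -3 + (8*(-5))/2 = -3 + (½)*(-40) = -3 - 20 = -23)
(E + A(2))*√(79 - 27) + B = (√58 - 50)*√(79 - 27) - 23 = (-50 + √58)*√52 - 23 = (-50 + √58)*(2*√13) - 23 = 2*√13*(-50 + √58) - 23 = -23 + 2*√13*(-50 + √58)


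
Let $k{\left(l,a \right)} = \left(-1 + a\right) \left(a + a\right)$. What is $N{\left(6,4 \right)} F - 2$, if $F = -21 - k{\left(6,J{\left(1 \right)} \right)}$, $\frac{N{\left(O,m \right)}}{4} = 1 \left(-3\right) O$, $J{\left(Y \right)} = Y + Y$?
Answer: $1798$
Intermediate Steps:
$J{\left(Y \right)} = 2 Y$
$k{\left(l,a \right)} = 2 a \left(-1 + a\right)$ ($k{\left(l,a \right)} = \left(-1 + a\right) 2 a = 2 a \left(-1 + a\right)$)
$N{\left(O,m \right)} = - 12 O$ ($N{\left(O,m \right)} = 4 \cdot 1 \left(-3\right) O = 4 \left(- 3 O\right) = - 12 O$)
$F = -25$ ($F = -21 - 2 \cdot 2 \cdot 1 \left(-1 + 2 \cdot 1\right) = -21 - 2 \cdot 2 \left(-1 + 2\right) = -21 - 2 \cdot 2 \cdot 1 = -21 - 4 = -25$)
$N{\left(6,4 \right)} F - 2 = \left(-12\right) 6 \left(-25\right) - 2 = \left(-72\right) \left(-25\right) - 2 = 1800 - 2 = 1798$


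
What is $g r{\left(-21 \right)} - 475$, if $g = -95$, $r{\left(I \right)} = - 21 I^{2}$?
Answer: $879320$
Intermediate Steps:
$g r{\left(-21 \right)} - 475 = - 95 \left(- 21 \left(-21\right)^{2}\right) - 475 = - 95 \left(\left(-21\right) 441\right) - 475 = \left(-95\right) \left(-9261\right) - 475 = 879795 - 475 = 879320$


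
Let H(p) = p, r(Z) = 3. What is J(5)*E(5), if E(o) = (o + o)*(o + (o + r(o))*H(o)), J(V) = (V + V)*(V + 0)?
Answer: 22500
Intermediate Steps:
J(V) = 2*V² (J(V) = (2*V)*V = 2*V²)
E(o) = 2*o*(o + o*(3 + o)) (E(o) = (o + o)*(o + (o + 3)*o) = (2*o)*(o + (3 + o)*o) = (2*o)*(o + o*(3 + o)) = 2*o*(o + o*(3 + o)))
J(5)*E(5) = (2*5²)*(2*5²*(4 + 5)) = (2*25)*(2*25*9) = 50*450 = 22500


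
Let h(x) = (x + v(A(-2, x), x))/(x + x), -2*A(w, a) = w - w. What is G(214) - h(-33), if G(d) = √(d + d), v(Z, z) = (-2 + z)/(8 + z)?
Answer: -79/165 + 2*√107 ≈ 20.209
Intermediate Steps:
A(w, a) = 0 (A(w, a) = -(w - w)/2 = -½*0 = 0)
v(Z, z) = (-2 + z)/(8 + z)
G(d) = √2*√d (G(d) = √(2*d) = √2*√d)
h(x) = (x + (-2 + x)/(8 + x))/(2*x) (h(x) = (x + (-2 + x)/(8 + x))/(x + x) = (x + (-2 + x)/(8 + x))/((2*x)) = (x + (-2 + x)/(8 + x))*(1/(2*x)) = (x + (-2 + x)/(8 + x))/(2*x))
G(214) - h(-33) = √2*√214 - (-2 - 33 - 33*(8 - 33))/(2*(-33)*(8 - 33)) = 2*√107 - (-1)*(-2 - 33 - 33*(-25))/(2*33*(-25)) = 2*√107 - (-1)*(-1)*(-2 - 33 + 825)/(2*33*25) = 2*√107 - (-1)*(-1)*790/(2*33*25) = 2*√107 - 1*79/165 = 2*√107 - 79/165 = -79/165 + 2*√107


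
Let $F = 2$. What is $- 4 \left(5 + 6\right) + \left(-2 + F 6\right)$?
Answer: $-34$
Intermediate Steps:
$- 4 \left(5 + 6\right) + \left(-2 + F 6\right) = - 4 \left(5 + 6\right) + \left(-2 + 2 \cdot 6\right) = \left(-4\right) 11 + \left(-2 + 12\right) = -44 + 10 = -34$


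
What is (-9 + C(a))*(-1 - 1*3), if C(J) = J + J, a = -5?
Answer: 76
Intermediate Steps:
C(J) = 2*J
(-9 + C(a))*(-1 - 1*3) = (-9 + 2*(-5))*(-1 - 1*3) = (-9 - 10)*(-1 - 3) = -19*(-4) = 76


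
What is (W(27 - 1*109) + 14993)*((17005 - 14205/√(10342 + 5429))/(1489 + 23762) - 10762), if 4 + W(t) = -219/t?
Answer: -17581449558551/108978 - 5820815995*√15771/10885049574 ≈ -1.6133e+8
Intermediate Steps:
W(t) = -4 - 219/t
(W(27 - 1*109) + 14993)*((17005 - 14205/√(10342 + 5429))/(1489 + 23762) - 10762) = ((-4 - 219/(27 - 1*109)) + 14993)*((17005 - 14205/√(10342 + 5429))/(1489 + 23762) - 10762) = ((-4 - 219/(27 - 109)) + 14993)*((17005 - 14205*√15771/15771)/25251 - 10762) = ((-4 - 219/(-82)) + 14993)*((17005 - 4735*√15771/5257)*(1/25251) - 10762) = ((-4 - 219*(-1/82)) + 14993)*((17005 - 4735*√15771/5257)*(1/25251) - 10762) = ((-4 + 219/82) + 14993)*((895/1329 - 4735*√15771/132744507) - 10762) = (-109/82 + 14993)*(-14301803/1329 - 4735*√15771/132744507) = 1229317*(-14301803/1329 - 4735*√15771/132744507)/82 = -17581449558551/108978 - 5820815995*√15771/10885049574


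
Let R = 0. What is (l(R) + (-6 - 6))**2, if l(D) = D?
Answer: 144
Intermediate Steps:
(l(R) + (-6 - 6))**2 = (0 + (-6 - 6))**2 = (0 - 12)**2 = (-12)**2 = 144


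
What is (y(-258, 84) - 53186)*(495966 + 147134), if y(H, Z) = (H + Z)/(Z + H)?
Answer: -34203273500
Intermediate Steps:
y(H, Z) = 1 (y(H, Z) = (H + Z)/(H + Z) = 1)
(y(-258, 84) - 53186)*(495966 + 147134) = (1 - 53186)*(495966 + 147134) = -53185*643100 = -34203273500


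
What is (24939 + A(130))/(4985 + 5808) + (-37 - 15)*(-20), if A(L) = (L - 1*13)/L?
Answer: 112496599/107930 ≈ 1042.3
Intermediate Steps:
A(L) = (-13 + L)/L (A(L) = (L - 13)/L = (-13 + L)/L)
(24939 + A(130))/(4985 + 5808) + (-37 - 15)*(-20) = (24939 + (-13 + 130)/130)/(4985 + 5808) + (-37 - 15)*(-20) = (24939 + (1/130)*117)/10793 - 52*(-20) = (24939 + 9/10)*(1/10793) + 1040 = (249399/10)*(1/10793) + 1040 = 249399/107930 + 1040 = 112496599/107930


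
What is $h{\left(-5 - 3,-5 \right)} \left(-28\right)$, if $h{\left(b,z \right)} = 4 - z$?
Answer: $-252$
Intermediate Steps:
$h{\left(-5 - 3,-5 \right)} \left(-28\right) = \left(4 - -5\right) \left(-28\right) = \left(4 + 5\right) \left(-28\right) = 9 \left(-28\right) = -252$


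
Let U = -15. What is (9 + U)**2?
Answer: 36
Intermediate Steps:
(9 + U)**2 = (9 - 15)**2 = (-6)**2 = 36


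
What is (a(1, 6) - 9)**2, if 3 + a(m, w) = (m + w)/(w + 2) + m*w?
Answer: 1681/64 ≈ 26.266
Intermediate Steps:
a(m, w) = -3 + m*w + (m + w)/(2 + w) (a(m, w) = -3 + ((m + w)/(w + 2) + m*w) = -3 + ((m + w)/(2 + w) + m*w) = -3 + (m*w + (m + w)/(2 + w)) = -3 + m*w + (m + w)/(2 + w))
(a(1, 6) - 9)**2 = ((-6 + 1 - 2*6 + 1*6**2 + 2*1*6)/(2 + 6) - 9)**2 = ((-6 + 1 - 12 + 1*36 + 12)/8 - 9)**2 = ((-6 + 1 - 12 + 36 + 12)/8 - 9)**2 = ((1/8)*31 - 9)**2 = (31/8 - 9)**2 = (-41/8)**2 = 1681/64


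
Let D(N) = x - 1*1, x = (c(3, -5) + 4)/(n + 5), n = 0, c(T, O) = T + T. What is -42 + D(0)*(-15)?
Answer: -57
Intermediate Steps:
c(T, O) = 2*T
x = 2 (x = (2*3 + 4)/(0 + 5) = (6 + 4)/5 = 10*(1/5) = 2)
D(N) = 1 (D(N) = 2 - 1*1 = 2 - 1 = 1)
-42 + D(0)*(-15) = -42 + 1*(-15) = -42 - 15 = -57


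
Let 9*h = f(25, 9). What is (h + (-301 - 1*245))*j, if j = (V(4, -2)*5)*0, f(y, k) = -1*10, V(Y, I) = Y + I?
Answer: 0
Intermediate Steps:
V(Y, I) = I + Y
f(y, k) = -10
h = -10/9 (h = (1/9)*(-10) = -10/9 ≈ -1.1111)
j = 0 (j = ((-2 + 4)*5)*0 = (2*5)*0 = 10*0 = 0)
(h + (-301 - 1*245))*j = (-10/9 + (-301 - 1*245))*0 = (-10/9 + (-301 - 245))*0 = (-10/9 - 546)*0 = -4924/9*0 = 0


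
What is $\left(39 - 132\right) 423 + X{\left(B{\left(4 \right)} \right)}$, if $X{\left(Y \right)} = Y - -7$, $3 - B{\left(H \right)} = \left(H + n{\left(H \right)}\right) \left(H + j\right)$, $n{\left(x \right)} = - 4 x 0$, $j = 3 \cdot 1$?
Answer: $-39357$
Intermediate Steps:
$j = 3$
$n{\left(x \right)} = 0$
$B{\left(H \right)} = 3 - H \left(3 + H\right)$ ($B{\left(H \right)} = 3 - \left(H + 0\right) \left(H + 3\right) = 3 - H \left(3 + H\right)$)
$X{\left(Y \right)} = 7 + Y$ ($X{\left(Y \right)} = Y + 7 = 7 + Y$)
$\left(39 - 132\right) 423 + X{\left(B{\left(4 \right)} \right)} = \left(39 - 132\right) 423 + \left(7 - 25\right) = \left(-93\right) 423 + \left(7 - 25\right) = -39339 + \left(7 - 25\right) = -39339 - 18 = -39357$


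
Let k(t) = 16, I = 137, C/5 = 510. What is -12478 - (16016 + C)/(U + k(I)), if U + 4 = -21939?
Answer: -273586540/21927 ≈ -12477.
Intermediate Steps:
C = 2550 (C = 5*510 = 2550)
U = -21943 (U = -4 - 21939 = -21943)
-12478 - (16016 + C)/(U + k(I)) = -12478 - (16016 + 2550)/(-21943 + 16) = -12478 - 18566/(-21927) = -12478 - 18566*(-1)/21927 = -12478 - 1*(-18566/21927) = -12478 + 18566/21927 = -273586540/21927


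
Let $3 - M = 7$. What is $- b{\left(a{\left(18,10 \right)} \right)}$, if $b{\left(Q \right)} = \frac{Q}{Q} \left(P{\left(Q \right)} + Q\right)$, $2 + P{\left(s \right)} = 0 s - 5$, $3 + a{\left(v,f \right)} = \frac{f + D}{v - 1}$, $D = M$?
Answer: $\frac{164}{17} \approx 9.6471$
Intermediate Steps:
$M = -4$ ($M = 3 - 7 = -4$)
$D = -4$
$a{\left(v,f \right)} = -3 + \frac{-4 + f}{-1 + v}$ ($a{\left(v,f \right)} = -3 + \frac{f - 4}{v - 1} = -3 + \frac{-4 + f}{-1 + v}$)
$P{\left(s \right)} = -7$ ($P{\left(s \right)} = -2 - \left(5 + 0 s\right) = -2 + \left(0 - 5\right) = -2 - 5 = -7$)
$b{\left(Q \right)} = -7 + Q$ ($b{\left(Q \right)} = \frac{Q}{Q} \left(-7 + Q\right) = 1 \left(-7 + Q\right) = -7 + Q$)
$- b{\left(a{\left(18,10 \right)} \right)} = - (-7 + \frac{-1 + 10 - 54}{-1 + 18}) = - (-7 + \frac{-1 + 10 - 54}{17}) = - (-7 + \frac{1}{17} \left(-45\right)) = - (-7 - \frac{45}{17}) = \left(-1\right) \left(- \frac{164}{17}\right) = \frac{164}{17}$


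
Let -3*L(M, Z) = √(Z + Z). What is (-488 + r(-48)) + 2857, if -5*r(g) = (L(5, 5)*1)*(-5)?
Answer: 2369 - √10/3 ≈ 2367.9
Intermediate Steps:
L(M, Z) = -√2*√Z/3 (L(M, Z) = -√(Z + Z)/3 = -√2*√Z/3)
r(g) = -√10/3 (r(g) = --√2*√5/3*1*(-5)/5 = --√10/3*1*(-5)/5 = -(-√10/3)*(-5)/5 = -√10/3)
(-488 + r(-48)) + 2857 = (-488 - √10/3) + 2857 = 2369 - √10/3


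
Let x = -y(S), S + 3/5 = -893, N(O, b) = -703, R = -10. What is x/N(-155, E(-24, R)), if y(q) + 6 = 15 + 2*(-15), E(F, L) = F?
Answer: -21/703 ≈ -0.029872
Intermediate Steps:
S = -4468/5 (S = -3/5 - 893 = -4468/5 ≈ -893.60)
y(q) = -21 (y(q) = -6 + (15 + 2*(-15)) = -6 + (15 - 30) = -6 - 15 = -21)
x = 21 (x = -1*(-21) = 21)
x/N(-155, E(-24, R)) = 21/(-703) = 21*(-1/703) = -21/703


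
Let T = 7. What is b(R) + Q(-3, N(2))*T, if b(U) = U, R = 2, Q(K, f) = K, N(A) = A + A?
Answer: -19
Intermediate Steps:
N(A) = 2*A
b(R) + Q(-3, N(2))*T = 2 - 3*7 = 2 - 21 = -19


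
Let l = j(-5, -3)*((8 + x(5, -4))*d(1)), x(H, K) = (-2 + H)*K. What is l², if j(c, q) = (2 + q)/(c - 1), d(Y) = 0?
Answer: 0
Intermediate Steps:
x(H, K) = K*(-2 + H)
j(c, q) = (2 + q)/(-1 + c)
l = 0 (l = ((2 - 3)/(-1 - 5))*((8 - 4*(-2 + 5))*0) = (-1/(-6))*((8 - 4*3)*0) = (-⅙*(-1))*((8 - 12)*0) = (-4*0)/6 = (⅙)*0 = 0)
l² = 0² = 0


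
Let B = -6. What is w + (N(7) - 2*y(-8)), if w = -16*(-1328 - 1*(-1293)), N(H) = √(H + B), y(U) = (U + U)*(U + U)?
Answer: 49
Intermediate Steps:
y(U) = 4*U² (y(U) = (2*U)*(2*U) = 4*U²)
N(H) = √(-6 + H) (N(H) = √(H - 6) = √(-6 + H))
w = 560 (w = -16*(-1328 + 1293) = -16*(-35) = 560)
w + (N(7) - 2*y(-8)) = 560 + (√(-6 + 7) - 8*(-8)²) = 560 + (√1 - 8*64) = 560 + (1 - 2*256) = 560 + (1 - 512) = 560 - 511 = 49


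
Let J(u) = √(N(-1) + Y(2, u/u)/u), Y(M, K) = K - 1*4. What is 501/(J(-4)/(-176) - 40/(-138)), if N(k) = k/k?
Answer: 85664747520/49528273 + 839611872*√7/49528273 ≈ 1774.5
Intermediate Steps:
N(k) = 1
Y(M, K) = -4 + K (Y(M, K) = K - 4 = -4 + K)
J(u) = √(1 - 3/u) (J(u) = √(1 + (-4 + u/u)/u) = √(1 + (-4 + 1)/u) = √(1 - 3/u))
501/(J(-4)/(-176) - 40/(-138)) = 501/(√((-3 - 4)/(-4))/(-176) - 40/(-138)) = 501/(√(-¼*(-7))*(-1/176) - 40*(-1/138)) = 501/(√(7/4)*(-1/176) + 20/69) = 501/((√7/2)*(-1/176) + 20/69) = 501/(-√7/352 + 20/69) = 501/(20/69 - √7/352)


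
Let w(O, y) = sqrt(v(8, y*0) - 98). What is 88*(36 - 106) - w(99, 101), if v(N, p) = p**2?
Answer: -6160 - 7*I*sqrt(2) ≈ -6160.0 - 9.8995*I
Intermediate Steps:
w(O, y) = 7*I*sqrt(2) (w(O, y) = sqrt((y*0)**2 - 98) = sqrt(0**2 - 98) = sqrt(0 - 98) = sqrt(-98) = 7*I*sqrt(2))
88*(36 - 106) - w(99, 101) = 88*(36 - 106) - 7*I*sqrt(2) = 88*(-70) - 7*I*sqrt(2) = -6160 - 7*I*sqrt(2)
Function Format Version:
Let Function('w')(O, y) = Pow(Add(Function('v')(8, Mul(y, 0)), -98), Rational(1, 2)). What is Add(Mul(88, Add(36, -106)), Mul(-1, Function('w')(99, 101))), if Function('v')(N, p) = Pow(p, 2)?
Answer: Add(-6160, Mul(-7, I, Pow(2, Rational(1, 2)))) ≈ Add(-6160.0, Mul(-9.8995, I))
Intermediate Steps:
Function('w')(O, y) = Mul(7, I, Pow(2, Rational(1, 2))) (Function('w')(O, y) = Pow(Add(Pow(Mul(y, 0), 2), -98), Rational(1, 2)) = Pow(Add(Pow(0, 2), -98), Rational(1, 2)) = Pow(Add(0, -98), Rational(1, 2)) = Pow(-98, Rational(1, 2)) = Mul(7, I, Pow(2, Rational(1, 2))))
Add(Mul(88, Add(36, -106)), Mul(-1, Function('w')(99, 101))) = Add(Mul(88, Add(36, -106)), Mul(-1, Mul(7, I, Pow(2, Rational(1, 2))))) = Add(Mul(88, -70), Mul(-7, I, Pow(2, Rational(1, 2)))) = Add(-6160, Mul(-7, I, Pow(2, Rational(1, 2))))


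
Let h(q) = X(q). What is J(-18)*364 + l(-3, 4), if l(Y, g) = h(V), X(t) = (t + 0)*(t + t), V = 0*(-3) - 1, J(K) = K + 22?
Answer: 1458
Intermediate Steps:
J(K) = 22 + K
V = -1 (V = 0 - 1 = -1)
X(t) = 2*t² (X(t) = t*(2*t) = 2*t²)
h(q) = 2*q²
l(Y, g) = 2 (l(Y, g) = 2*(-1)² = 2*1 = 2)
J(-18)*364 + l(-3, 4) = (22 - 18)*364 + 2 = 4*364 + 2 = 1456 + 2 = 1458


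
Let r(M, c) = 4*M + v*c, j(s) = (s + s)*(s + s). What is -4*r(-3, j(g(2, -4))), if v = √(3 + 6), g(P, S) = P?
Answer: -144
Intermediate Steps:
v = 3 (v = √9 = 3)
j(s) = 4*s² (j(s) = (2*s)*(2*s) = 4*s²)
r(M, c) = 3*c + 4*M (r(M, c) = 4*M + 3*c = 3*c + 4*M)
-4*r(-3, j(g(2, -4))) = -4*(3*(4*2²) + 4*(-3)) = -4*(3*(4*4) - 12) = -4*(3*16 - 12) = -4*(48 - 12) = -4*36 = -144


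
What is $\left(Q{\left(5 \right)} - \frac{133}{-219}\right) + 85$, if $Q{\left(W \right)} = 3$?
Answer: $\frac{19405}{219} \approx 88.607$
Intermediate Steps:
$\left(Q{\left(5 \right)} - \frac{133}{-219}\right) + 85 = \left(3 - \frac{133}{-219}\right) + 85 = \left(3 - - \frac{133}{219}\right) + 85 = \left(3 + \frac{133}{219}\right) + 85 = \frac{790}{219} + 85 = \frac{19405}{219}$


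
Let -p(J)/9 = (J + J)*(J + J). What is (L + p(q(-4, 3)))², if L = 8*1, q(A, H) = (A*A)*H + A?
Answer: 4856417344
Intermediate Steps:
q(A, H) = A + H*A² (q(A, H) = A²*H + A = H*A² + A = A + H*A²)
p(J) = -36*J² (p(J) = -9*(J + J)*(J + J) = -9*2*J*2*J = -36*J²)
L = 8
(L + p(q(-4, 3)))² = (8 - 36*16*(1 - 4*3)²)² = (8 - 36*16*(1 - 12)²)² = (8 - 36*(-4*(-11))²)² = (8 - 36*44²)² = (8 - 36*1936)² = (8 - 69696)² = (-69688)² = 4856417344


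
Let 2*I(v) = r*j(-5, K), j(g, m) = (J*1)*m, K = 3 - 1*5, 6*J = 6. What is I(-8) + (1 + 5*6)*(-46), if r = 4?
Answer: -1430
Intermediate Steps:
J = 1 (J = (⅙)*6 = 1)
K = -2 (K = 3 - 5 = -2)
j(g, m) = m (j(g, m) = (1*1)*m = 1*m = m)
I(v) = -4 (I(v) = (4*(-2))/2 = (½)*(-8) = -4)
I(-8) + (1 + 5*6)*(-46) = -4 + (1 + 5*6)*(-46) = -4 + (1 + 30)*(-46) = -4 + 31*(-46) = -4 - 1426 = -1430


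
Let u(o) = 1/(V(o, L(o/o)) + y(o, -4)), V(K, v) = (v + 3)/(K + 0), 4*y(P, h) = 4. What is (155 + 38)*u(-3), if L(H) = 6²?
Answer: -193/12 ≈ -16.083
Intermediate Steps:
y(P, h) = 1 (y(P, h) = (¼)*4 = 1)
L(H) = 36
V(K, v) = (3 + v)/K
u(o) = 1/(1 + 39/o) (u(o) = 1/((3 + 36)/o + 1) = 1/(39/o + 1) = 1/(1 + 39/o))
(155 + 38)*u(-3) = (155 + 38)*(-3/(39 - 3)) = 193*(-3/36) = 193*(-3*1/36) = 193*(-1/12) = -193/12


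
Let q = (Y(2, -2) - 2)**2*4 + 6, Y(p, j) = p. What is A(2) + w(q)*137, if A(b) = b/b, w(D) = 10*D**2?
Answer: 49321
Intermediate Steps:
q = 6 (q = (2 - 2)**2*4 + 6 = 0**2*4 + 6 = 0*4 + 6 = 0 + 6 = 6)
A(b) = 1
A(2) + w(q)*137 = 1 + (10*6**2)*137 = 1 + (10*36)*137 = 1 + 360*137 = 1 + 49320 = 49321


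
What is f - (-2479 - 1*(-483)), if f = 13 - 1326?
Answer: 683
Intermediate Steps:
f = -1313
f - (-2479 - 1*(-483)) = -1313 - (-2479 - 1*(-483)) = -1313 - (-2479 + 483) = -1313 - 1*(-1996) = -1313 + 1996 = 683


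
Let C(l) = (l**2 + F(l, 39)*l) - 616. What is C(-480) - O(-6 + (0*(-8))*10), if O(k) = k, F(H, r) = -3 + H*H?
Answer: -110360770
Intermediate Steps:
F(H, r) = -3 + H**2
C(l) = -616 + l**2 + l*(-3 + l**2) (C(l) = (l**2 + (-3 + l**2)*l) - 616 = (l**2 + l*(-3 + l**2)) - 616 = -616 + l**2 + l*(-3 + l**2))
C(-480) - O(-6 + (0*(-8))*10) = (-616 + (-480)**2 - 480*(-3 + (-480)**2)) - (-6 + (0*(-8))*10) = (-616 + 230400 - 480*(-3 + 230400)) - (-6 + 0*10) = (-616 + 230400 - 480*230397) - (-6 + 0) = (-616 + 230400 - 110590560) - 1*(-6) = -110360776 + 6 = -110360770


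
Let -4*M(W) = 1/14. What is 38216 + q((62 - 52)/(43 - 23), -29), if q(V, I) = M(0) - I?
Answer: 2141719/56 ≈ 38245.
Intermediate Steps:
M(W) = -1/56 (M(W) = -¼/14 = -¼*1/14 = -1/56)
q(V, I) = -1/56 - I
38216 + q((62 - 52)/(43 - 23), -29) = 38216 + (-1/56 - 1*(-29)) = 38216 + (-1/56 + 29) = 38216 + 1623/56 = 2141719/56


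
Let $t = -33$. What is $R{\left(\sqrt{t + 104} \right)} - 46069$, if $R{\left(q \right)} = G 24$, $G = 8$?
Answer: $-45877$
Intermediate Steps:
$R{\left(q \right)} = 192$ ($R{\left(q \right)} = 8 \cdot 24 = 192$)
$R{\left(\sqrt{t + 104} \right)} - 46069 = 192 - 46069 = -45877$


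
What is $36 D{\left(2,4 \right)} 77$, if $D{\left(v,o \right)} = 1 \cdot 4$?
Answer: $11088$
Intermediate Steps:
$D{\left(v,o \right)} = 4$
$36 D{\left(2,4 \right)} 77 = 36 \cdot 4 \cdot 77 = 144 \cdot 77 = 11088$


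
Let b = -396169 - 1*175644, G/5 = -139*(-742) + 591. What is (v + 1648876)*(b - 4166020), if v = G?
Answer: -10269352521993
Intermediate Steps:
G = 518645 (G = 5*(-139*(-742) + 591) = 5*(103138 + 591) = 5*103729 = 518645)
v = 518645
b = -571813 (b = -396169 - 175644 = -571813)
(v + 1648876)*(b - 4166020) = (518645 + 1648876)*(-571813 - 4166020) = 2167521*(-4737833) = -10269352521993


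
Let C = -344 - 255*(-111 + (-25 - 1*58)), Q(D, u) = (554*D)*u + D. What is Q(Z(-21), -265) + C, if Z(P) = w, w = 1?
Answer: -97683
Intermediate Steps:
Z(P) = 1
Q(D, u) = D + 554*D*u (Q(D, u) = 554*D*u + D = D + 554*D*u)
C = 49126 (C = -344 - 255*(-111 + (-25 - 58)) = -344 - 255*(-111 - 83) = -344 - 255*(-194) = -344 + 49470 = 49126)
Q(Z(-21), -265) + C = 1*(1 + 554*(-265)) + 49126 = 1*(1 - 146810) + 49126 = 1*(-146809) + 49126 = -146809 + 49126 = -97683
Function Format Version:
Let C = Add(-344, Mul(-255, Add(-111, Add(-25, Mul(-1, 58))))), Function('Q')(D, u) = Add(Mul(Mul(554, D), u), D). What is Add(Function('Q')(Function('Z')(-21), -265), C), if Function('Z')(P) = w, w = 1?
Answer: -97683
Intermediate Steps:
Function('Z')(P) = 1
Function('Q')(D, u) = Add(D, Mul(554, D, u)) (Function('Q')(D, u) = Add(Mul(554, D, u), D) = Add(D, Mul(554, D, u)))
C = 49126 (C = Add(-344, Mul(-255, Add(-111, Add(-25, -58)))) = Add(-344, Mul(-255, Add(-111, -83))) = Add(-344, Mul(-255, -194)) = Add(-344, 49470) = 49126)
Add(Function('Q')(Function('Z')(-21), -265), C) = Add(Mul(1, Add(1, Mul(554, -265))), 49126) = Add(Mul(1, Add(1, -146810)), 49126) = Add(Mul(1, -146809), 49126) = Add(-146809, 49126) = -97683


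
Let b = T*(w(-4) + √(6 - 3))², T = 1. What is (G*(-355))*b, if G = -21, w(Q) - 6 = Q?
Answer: 52185 + 29820*√3 ≈ 1.0383e+5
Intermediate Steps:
w(Q) = 6 + Q
b = (2 + √3)² (b = 1*((6 - 4) + √(6 - 3))² = 1*(2 + √3)² = (2 + √3)² ≈ 13.928)
(G*(-355))*b = (-21*(-355))*(2 + √3)² = 7455*(2 + √3)²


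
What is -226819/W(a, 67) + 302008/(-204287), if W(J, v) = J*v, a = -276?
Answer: 40751441117/3777675204 ≈ 10.787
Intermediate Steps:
-226819/W(a, 67) + 302008/(-204287) = -226819/((-276*67)) + 302008/(-204287) = -226819/(-18492) + 302008*(-1/204287) = -226819*(-1/18492) - 302008/204287 = 226819/18492 - 302008/204287 = 40751441117/3777675204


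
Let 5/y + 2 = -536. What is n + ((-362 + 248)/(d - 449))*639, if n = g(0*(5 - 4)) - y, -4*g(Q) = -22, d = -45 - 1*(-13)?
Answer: 20308416/129389 ≈ 156.96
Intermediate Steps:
d = -32 (d = -45 + 13 = -32)
g(Q) = 11/2 (g(Q) = -¼*(-22) = 11/2)
y = -5/538 (y = 5/(-2 - 536) = 5/(-538) = 5*(-1/538) = -5/538 ≈ -0.0092937)
n = 1482/269 (n = 11/2 - 1*(-5/538) = 11/2 + 5/538 = 1482/269 ≈ 5.5093)
n + ((-362 + 248)/(d - 449))*639 = 1482/269 + ((-362 + 248)/(-32 - 449))*639 = 1482/269 - 114/(-481)*639 = 1482/269 - 114*(-1/481)*639 = 1482/269 + (114/481)*639 = 1482/269 + 72846/481 = 20308416/129389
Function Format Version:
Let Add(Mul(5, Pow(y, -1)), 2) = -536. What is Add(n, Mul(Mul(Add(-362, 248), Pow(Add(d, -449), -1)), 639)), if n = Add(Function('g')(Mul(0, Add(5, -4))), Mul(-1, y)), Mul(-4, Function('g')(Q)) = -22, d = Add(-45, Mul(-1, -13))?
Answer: Rational(20308416, 129389) ≈ 156.96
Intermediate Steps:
d = -32 (d = Add(-45, 13) = -32)
Function('g')(Q) = Rational(11, 2) (Function('g')(Q) = Mul(Rational(-1, 4), -22) = Rational(11, 2))
y = Rational(-5, 538) (y = Mul(5, Pow(Add(-2, -536), -1)) = Mul(5, Pow(-538, -1)) = Mul(5, Rational(-1, 538)) = Rational(-5, 538) ≈ -0.0092937)
n = Rational(1482, 269) (n = Add(Rational(11, 2), Mul(-1, Rational(-5, 538))) = Add(Rational(11, 2), Rational(5, 538)) = Rational(1482, 269) ≈ 5.5093)
Add(n, Mul(Mul(Add(-362, 248), Pow(Add(d, -449), -1)), 639)) = Add(Rational(1482, 269), Mul(Mul(Add(-362, 248), Pow(Add(-32, -449), -1)), 639)) = Add(Rational(1482, 269), Mul(Mul(-114, Pow(-481, -1)), 639)) = Add(Rational(1482, 269), Mul(Mul(-114, Rational(-1, 481)), 639)) = Add(Rational(1482, 269), Mul(Rational(114, 481), 639)) = Add(Rational(1482, 269), Rational(72846, 481)) = Rational(20308416, 129389)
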